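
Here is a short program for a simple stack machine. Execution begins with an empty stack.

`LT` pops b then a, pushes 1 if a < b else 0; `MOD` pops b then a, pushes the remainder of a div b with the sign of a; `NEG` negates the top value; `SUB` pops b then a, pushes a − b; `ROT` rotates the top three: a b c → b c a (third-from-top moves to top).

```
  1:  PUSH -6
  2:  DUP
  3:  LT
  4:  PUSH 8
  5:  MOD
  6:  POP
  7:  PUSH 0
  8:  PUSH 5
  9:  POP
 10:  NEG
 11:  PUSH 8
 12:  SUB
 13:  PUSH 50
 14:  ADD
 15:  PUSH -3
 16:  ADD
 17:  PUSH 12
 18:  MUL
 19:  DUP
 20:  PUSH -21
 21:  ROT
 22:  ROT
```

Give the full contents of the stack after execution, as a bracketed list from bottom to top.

PUSH -6  : -6
DUP      : -6 -6
LT       : 0
PUSH 8   : 0 8
MOD      : 0
POP      : (empty)
PUSH 0   : 0
PUSH 5   : 0 5
POP      : 0
NEG      : 0
PUSH 8   : 0 8
SUB      : -8
PUSH 50  : -8 50
ADD      : 42
PUSH -3  : 42 -3
ADD      : 39
PUSH 12  : 39 12
MUL      : 468
DUP      : 468 468
PUSH -21 : 468 468 -21
ROT      : 468 -21 468
ROT      : -21 468 468

[-21, 468, 468]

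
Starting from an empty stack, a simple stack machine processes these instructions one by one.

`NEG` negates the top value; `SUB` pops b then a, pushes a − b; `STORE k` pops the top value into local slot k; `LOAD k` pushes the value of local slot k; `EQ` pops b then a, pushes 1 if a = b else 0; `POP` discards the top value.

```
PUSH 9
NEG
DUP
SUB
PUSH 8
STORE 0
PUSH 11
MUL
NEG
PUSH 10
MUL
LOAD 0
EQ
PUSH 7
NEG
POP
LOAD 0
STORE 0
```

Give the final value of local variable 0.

PUSH 9  : [9]
NEG     : [-9]
DUP     : [-9, -9]
SUB     : [0]
PUSH 8  : [0, 8]
STORE 0 : [0]
PUSH 11 : [0, 11]
MUL     : [0]
NEG     : [0]
PUSH 10 : [0, 10]
MUL     : [0]
LOAD 0  : [0, 8]
EQ      : [0]
PUSH 7  : [0, 7]
NEG     : [0, -7]
POP     : [0]
LOAD 0  : [0, 8]
STORE 0 : [0]

8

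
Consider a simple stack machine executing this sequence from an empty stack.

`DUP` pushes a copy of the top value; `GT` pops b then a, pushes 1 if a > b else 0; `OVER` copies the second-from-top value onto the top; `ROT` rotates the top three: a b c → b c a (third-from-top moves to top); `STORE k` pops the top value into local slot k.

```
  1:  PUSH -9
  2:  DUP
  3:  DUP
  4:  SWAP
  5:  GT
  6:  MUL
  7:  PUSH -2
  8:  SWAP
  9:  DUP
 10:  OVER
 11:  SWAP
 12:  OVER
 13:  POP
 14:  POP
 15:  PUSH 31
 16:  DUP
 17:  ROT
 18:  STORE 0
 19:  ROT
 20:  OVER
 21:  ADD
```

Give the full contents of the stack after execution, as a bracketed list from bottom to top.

[-2, 31, 31, 31]

PUSH -9  [-9]
DUP      [-9, -9]
DUP      [-9, -9, -9]
SWAP     [-9, -9, -9]
GT       [-9, 0]
MUL      [0]
PUSH -2  [0, -2]
SWAP     [-2, 0]
DUP      [-2, 0, 0]
OVER     [-2, 0, 0, 0]
SWAP     [-2, 0, 0, 0]
OVER     [-2, 0, 0, 0, 0]
POP      [-2, 0, 0, 0]
POP      [-2, 0, 0]
PUSH 31  [-2, 0, 0, 31]
DUP      [-2, 0, 0, 31, 31]
ROT      [-2, 0, 31, 31, 0]
STORE 0  [-2, 0, 31, 31]
ROT      [-2, 31, 31, 0]
OVER     [-2, 31, 31, 0, 31]
ADD      [-2, 31, 31, 31]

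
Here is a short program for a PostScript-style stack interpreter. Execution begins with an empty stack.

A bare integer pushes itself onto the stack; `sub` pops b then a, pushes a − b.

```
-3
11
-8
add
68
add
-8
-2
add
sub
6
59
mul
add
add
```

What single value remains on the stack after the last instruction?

432

-3   [-3]
11   [-3, 11]
-8   [-3, 11, -8]
add  [-3, 3]
68   [-3, 3, 68]
add  [-3, 71]
-8   [-3, 71, -8]
-2   [-3, 71, -8, -2]
add  [-3, 71, -10]
sub  [-3, 81]
6    [-3, 81, 6]
59   [-3, 81, 6, 59]
mul  [-3, 81, 354]
add  [-3, 435]
add  [432]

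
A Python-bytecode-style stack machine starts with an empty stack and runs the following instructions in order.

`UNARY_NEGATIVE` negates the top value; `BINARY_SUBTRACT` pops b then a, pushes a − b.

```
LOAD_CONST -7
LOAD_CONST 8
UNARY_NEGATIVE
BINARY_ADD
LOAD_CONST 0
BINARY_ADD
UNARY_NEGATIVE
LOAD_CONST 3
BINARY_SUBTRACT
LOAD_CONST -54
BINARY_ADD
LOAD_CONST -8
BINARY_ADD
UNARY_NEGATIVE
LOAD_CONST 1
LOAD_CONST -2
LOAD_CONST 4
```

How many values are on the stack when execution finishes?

LOAD_CONST -7   → [-7]
LOAD_CONST 8    → [-7, 8]
UNARY_NEGATIVE  → [-7, -8]
BINARY_ADD      → [-15]
LOAD_CONST 0    → [-15, 0]
BINARY_ADD      → [-15]
UNARY_NEGATIVE  → [15]
LOAD_CONST 3    → [15, 3]
BINARY_SUBTRACT → [12]
LOAD_CONST -54  → [12, -54]
BINARY_ADD      → [-42]
LOAD_CONST -8   → [-42, -8]
BINARY_ADD      → [-50]
UNARY_NEGATIVE  → [50]
LOAD_CONST 1    → [50, 1]
LOAD_CONST -2   → [50, 1, -2]
LOAD_CONST 4    → [50, 1, -2, 4]

4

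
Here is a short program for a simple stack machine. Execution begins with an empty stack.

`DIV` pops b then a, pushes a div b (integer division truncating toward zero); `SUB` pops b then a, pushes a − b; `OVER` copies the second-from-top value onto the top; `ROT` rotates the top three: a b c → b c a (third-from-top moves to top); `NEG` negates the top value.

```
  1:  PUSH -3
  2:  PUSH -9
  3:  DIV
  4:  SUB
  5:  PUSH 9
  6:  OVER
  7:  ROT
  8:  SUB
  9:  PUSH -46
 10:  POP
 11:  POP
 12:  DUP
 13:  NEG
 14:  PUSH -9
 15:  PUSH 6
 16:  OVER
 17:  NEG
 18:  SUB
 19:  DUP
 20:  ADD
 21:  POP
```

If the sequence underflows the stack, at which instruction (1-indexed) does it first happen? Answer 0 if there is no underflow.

4

PUSH -3 : -3
PUSH -9 : -3 -9
DIV     : 0
SUB  — needs 2 operands, stack has 1 → underflow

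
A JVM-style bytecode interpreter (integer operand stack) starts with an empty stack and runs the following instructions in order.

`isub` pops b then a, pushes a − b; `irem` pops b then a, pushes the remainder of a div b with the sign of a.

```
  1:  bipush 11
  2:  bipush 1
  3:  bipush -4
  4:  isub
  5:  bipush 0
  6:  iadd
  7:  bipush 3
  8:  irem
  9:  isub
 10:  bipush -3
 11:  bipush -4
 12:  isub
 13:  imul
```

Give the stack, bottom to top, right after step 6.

bipush 11  [11]
bipush 1   [11, 1]
bipush -4  [11, 1, -4]
isub       [11, 5]
bipush 0   [11, 5, 0]
iadd       [11, 5]

[11, 5]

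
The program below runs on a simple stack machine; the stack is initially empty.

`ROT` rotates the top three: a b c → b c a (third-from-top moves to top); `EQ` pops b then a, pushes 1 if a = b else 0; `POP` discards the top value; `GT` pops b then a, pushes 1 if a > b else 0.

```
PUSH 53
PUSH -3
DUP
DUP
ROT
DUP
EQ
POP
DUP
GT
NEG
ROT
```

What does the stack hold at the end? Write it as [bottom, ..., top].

PUSH 53  53
PUSH -3  53 -3
DUP      53 -3 -3
DUP      53 -3 -3 -3
ROT      53 -3 -3 -3
DUP      53 -3 -3 -3 -3
EQ       53 -3 -3 1
POP      53 -3 -3
DUP      53 -3 -3 -3
GT       53 -3 0
NEG      53 -3 0
ROT      -3 0 53

[-3, 0, 53]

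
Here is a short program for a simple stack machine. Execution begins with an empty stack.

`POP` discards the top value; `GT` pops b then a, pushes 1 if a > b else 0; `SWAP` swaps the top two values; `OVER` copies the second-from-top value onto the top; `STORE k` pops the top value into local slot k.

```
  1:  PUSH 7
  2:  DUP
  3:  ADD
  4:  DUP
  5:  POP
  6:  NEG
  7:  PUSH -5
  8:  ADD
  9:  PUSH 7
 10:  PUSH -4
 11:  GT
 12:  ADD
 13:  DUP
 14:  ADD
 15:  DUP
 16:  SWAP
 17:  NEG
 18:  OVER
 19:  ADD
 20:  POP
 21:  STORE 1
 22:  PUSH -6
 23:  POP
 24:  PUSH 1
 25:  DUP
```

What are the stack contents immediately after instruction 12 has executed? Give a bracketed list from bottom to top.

PUSH 7  : 7
DUP     : 7 7
ADD     : 14
DUP     : 14 14
POP     : 14
NEG     : -14
PUSH -5 : -14 -5
ADD     : -19
PUSH 7  : -19 7
PUSH -4 : -19 7 -4
GT      : -19 1
ADD     : -18

[-18]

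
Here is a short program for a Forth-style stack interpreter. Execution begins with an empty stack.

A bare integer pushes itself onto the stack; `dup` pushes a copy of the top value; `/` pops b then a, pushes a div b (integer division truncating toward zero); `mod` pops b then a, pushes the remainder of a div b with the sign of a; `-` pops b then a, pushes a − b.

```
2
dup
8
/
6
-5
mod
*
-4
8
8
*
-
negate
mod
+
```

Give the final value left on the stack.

2      → 2
dup    → 2 2
8      → 2 2 8
/      → 2 0
6      → 2 0 6
-5     → 2 0 6 -5
mod    → 2 0 1
*      → 2 0
-4     → 2 0 -4
8      → 2 0 -4 8
8      → 2 0 -4 8 8
*      → 2 0 -4 64
-      → 2 0 -68
negate → 2 0 68
mod    → 2 0
+      → 2

2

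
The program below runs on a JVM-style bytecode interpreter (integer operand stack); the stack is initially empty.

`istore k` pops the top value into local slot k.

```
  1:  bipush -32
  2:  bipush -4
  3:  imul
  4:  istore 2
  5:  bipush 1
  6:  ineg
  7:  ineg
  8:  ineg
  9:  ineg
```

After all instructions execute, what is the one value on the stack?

1

bipush -32 -> -32
bipush -4  -> -32 -4
imul       -> 128
istore 2   -> (empty)
bipush 1   -> 1
ineg       -> -1
ineg       -> 1
ineg       -> -1
ineg       -> 1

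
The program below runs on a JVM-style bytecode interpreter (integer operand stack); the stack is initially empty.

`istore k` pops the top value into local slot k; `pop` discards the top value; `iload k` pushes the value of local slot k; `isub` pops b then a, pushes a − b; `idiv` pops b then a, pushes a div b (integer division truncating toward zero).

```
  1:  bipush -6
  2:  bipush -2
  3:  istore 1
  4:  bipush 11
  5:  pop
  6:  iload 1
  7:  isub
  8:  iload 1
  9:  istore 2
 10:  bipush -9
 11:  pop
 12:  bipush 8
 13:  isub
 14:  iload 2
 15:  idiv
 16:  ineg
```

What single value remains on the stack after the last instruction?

-6

bipush -6 : -6
bipush -2 : -6 -2
istore 1  : -6
bipush 11 : -6 11
pop       : -6
iload 1   : -6 -2
isub      : -4
iload 1   : -4 -2
istore 2  : -4
bipush -9 : -4 -9
pop       : -4
bipush 8  : -4 8
isub      : -12
iload 2   : -12 -2
idiv      : 6
ineg      : -6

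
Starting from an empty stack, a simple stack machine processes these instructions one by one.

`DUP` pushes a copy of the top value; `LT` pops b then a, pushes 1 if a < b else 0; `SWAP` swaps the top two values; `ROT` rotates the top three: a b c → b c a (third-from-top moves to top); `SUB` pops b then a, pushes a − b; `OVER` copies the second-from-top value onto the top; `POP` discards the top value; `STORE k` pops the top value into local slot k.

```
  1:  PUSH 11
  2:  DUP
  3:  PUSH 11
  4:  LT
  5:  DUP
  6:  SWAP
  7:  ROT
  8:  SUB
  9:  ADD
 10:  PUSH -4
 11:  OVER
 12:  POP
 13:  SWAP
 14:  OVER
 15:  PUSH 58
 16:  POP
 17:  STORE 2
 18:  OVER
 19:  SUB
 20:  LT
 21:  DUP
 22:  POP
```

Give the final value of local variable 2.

-4

PUSH 11  11
DUP      11 11
PUSH 11  11 11 11
LT       11 0
DUP      11 0 0
SWAP     11 0 0
ROT      0 0 11
SUB      0 -11
ADD      -11
PUSH -4  -11 -4
OVER     -11 -4 -11
POP      -11 -4
SWAP     -4 -11
OVER     -4 -11 -4
PUSH 58  -4 -11 -4 58
POP      -4 -11 -4
STORE 2  -4 -11
OVER     -4 -11 -4
SUB      -4 -7
LT       0
DUP      0 0
POP      0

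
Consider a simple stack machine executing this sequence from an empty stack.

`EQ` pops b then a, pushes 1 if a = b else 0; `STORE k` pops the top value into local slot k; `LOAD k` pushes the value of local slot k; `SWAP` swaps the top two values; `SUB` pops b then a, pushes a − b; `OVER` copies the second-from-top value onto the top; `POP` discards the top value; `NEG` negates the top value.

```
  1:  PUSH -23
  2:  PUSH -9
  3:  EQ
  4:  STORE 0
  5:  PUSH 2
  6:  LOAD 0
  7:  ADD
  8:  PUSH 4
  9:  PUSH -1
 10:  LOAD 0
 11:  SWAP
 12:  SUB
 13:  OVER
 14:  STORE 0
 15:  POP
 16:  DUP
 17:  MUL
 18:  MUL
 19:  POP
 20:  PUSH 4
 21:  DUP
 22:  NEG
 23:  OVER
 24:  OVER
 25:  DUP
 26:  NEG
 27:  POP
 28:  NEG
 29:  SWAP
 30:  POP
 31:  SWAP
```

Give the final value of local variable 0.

4

PUSH -23  -23
PUSH -9   -23 -9
EQ        0
STORE 0   (empty)
PUSH 2    2
LOAD 0    2 0
ADD       2
PUSH 4    2 4
PUSH -1   2 4 -1
LOAD 0    2 4 -1 0
SWAP      2 4 0 -1
SUB       2 4 1
OVER      2 4 1 4
STORE 0   2 4 1
POP       2 4
DUP       2 4 4
MUL       2 16
MUL       32
POP       (empty)
PUSH 4    4
DUP       4 4
NEG       4 -4
OVER      4 -4 4
OVER      4 -4 4 -4
DUP       4 -4 4 -4 -4
NEG       4 -4 4 -4 4
POP       4 -4 4 -4
NEG       4 -4 4 4
SWAP      4 -4 4 4
POP       4 -4 4
SWAP      4 4 -4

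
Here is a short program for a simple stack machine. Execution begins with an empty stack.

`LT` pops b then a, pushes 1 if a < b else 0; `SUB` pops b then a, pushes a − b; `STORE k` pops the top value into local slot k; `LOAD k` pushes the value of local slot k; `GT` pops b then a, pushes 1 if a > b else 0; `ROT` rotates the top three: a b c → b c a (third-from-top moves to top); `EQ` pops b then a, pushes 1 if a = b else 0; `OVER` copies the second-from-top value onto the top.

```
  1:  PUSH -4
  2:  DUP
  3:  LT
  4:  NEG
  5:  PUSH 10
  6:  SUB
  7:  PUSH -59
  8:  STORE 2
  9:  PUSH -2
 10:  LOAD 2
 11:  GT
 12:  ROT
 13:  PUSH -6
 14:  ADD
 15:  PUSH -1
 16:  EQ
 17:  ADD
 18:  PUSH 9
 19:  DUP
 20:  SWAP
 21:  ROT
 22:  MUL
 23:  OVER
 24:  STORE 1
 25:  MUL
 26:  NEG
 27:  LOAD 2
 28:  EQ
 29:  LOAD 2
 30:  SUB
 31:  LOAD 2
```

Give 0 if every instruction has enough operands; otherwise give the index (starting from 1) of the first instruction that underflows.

12

PUSH -4  → [-4]
DUP      → [-4, -4]
LT       → [0]
NEG      → [0]
PUSH 10  → [0, 10]
SUB      → [-10]
PUSH -59 → [-10, -59]
STORE 2  → [-10]
PUSH -2  → [-10, -2]
LOAD 2   → [-10, -2, -59]
GT       → [-10, 1]
ROT  — needs 3 operands, stack has 2 → underflow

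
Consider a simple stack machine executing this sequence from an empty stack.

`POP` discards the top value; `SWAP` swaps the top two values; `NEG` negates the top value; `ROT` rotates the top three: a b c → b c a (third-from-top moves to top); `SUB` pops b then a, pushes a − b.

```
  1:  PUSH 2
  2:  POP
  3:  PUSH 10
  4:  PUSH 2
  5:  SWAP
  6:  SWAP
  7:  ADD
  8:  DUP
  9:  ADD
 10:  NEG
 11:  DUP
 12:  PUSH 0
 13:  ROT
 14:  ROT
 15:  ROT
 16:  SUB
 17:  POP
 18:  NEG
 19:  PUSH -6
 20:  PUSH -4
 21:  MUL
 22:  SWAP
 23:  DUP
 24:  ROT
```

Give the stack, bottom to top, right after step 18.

[24]

PUSH 2  -> [2]
POP     -> []
PUSH 10 -> [10]
PUSH 2  -> [10, 2]
SWAP    -> [2, 10]
SWAP    -> [10, 2]
ADD     -> [12]
DUP     -> [12, 12]
ADD     -> [24]
NEG     -> [-24]
DUP     -> [-24, -24]
PUSH 0  -> [-24, -24, 0]
ROT     -> [-24, 0, -24]
ROT     -> [0, -24, -24]
ROT     -> [-24, -24, 0]
SUB     -> [-24, -24]
POP     -> [-24]
NEG     -> [24]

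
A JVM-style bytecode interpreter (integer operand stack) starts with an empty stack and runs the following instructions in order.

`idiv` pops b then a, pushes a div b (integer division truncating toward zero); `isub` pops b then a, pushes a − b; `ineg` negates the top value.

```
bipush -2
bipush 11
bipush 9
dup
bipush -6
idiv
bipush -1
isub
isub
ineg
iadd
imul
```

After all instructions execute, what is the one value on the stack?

bipush -2 -> [-2]
bipush 11 -> [-2, 11]
bipush 9  -> [-2, 11, 9]
dup       -> [-2, 11, 9, 9]
bipush -6 -> [-2, 11, 9, 9, -6]
idiv      -> [-2, 11, 9, -1]
bipush -1 -> [-2, 11, 9, -1, -1]
isub      -> [-2, 11, 9, 0]
isub      -> [-2, 11, 9]
ineg      -> [-2, 11, -9]
iadd      -> [-2, 2]
imul      -> [-4]

-4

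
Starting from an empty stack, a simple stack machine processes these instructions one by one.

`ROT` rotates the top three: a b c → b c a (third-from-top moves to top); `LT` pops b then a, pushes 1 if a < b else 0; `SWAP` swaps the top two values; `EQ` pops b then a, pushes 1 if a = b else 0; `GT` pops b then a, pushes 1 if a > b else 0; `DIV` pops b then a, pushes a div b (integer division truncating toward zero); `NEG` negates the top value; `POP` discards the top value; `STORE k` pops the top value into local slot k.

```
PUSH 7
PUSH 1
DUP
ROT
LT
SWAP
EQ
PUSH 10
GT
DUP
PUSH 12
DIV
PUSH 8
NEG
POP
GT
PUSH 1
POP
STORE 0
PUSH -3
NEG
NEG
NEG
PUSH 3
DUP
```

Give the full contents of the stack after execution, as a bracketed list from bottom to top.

PUSH 7  -> 7
PUSH 1  -> 7 1
DUP     -> 7 1 1
ROT     -> 1 1 7
LT      -> 1 1
SWAP    -> 1 1
EQ      -> 1
PUSH 10 -> 1 10
GT      -> 0
DUP     -> 0 0
PUSH 12 -> 0 0 12
DIV     -> 0 0
PUSH 8  -> 0 0 8
NEG     -> 0 0 -8
POP     -> 0 0
GT      -> 0
PUSH 1  -> 0 1
POP     -> 0
STORE 0 -> (empty)
PUSH -3 -> -3
NEG     -> 3
NEG     -> -3
NEG     -> 3
PUSH 3  -> 3 3
DUP     -> 3 3 3

[3, 3, 3]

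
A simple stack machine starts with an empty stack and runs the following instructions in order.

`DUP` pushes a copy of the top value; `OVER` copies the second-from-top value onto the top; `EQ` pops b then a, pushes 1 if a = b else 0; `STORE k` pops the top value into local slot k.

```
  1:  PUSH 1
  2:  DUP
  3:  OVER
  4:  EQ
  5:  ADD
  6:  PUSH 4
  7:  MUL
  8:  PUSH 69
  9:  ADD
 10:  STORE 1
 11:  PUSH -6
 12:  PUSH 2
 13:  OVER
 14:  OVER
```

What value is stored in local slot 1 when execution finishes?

77

PUSH 1  -> [1]
DUP     -> [1, 1]
OVER    -> [1, 1, 1]
EQ      -> [1, 1]
ADD     -> [2]
PUSH 4  -> [2, 4]
MUL     -> [8]
PUSH 69 -> [8, 69]
ADD     -> [77]
STORE 1 -> []
PUSH -6 -> [-6]
PUSH 2  -> [-6, 2]
OVER    -> [-6, 2, -6]
OVER    -> [-6, 2, -6, 2]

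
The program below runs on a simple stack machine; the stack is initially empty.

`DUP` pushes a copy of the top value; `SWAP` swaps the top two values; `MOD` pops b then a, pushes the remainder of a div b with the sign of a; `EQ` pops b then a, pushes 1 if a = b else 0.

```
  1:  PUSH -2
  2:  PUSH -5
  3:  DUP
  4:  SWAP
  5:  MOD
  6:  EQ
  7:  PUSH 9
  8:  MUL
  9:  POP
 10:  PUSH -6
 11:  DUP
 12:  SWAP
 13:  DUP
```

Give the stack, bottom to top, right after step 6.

PUSH -2 → -2
PUSH -5 → -2 -5
DUP     → -2 -5 -5
SWAP    → -2 -5 -5
MOD     → -2 0
EQ      → 0

[0]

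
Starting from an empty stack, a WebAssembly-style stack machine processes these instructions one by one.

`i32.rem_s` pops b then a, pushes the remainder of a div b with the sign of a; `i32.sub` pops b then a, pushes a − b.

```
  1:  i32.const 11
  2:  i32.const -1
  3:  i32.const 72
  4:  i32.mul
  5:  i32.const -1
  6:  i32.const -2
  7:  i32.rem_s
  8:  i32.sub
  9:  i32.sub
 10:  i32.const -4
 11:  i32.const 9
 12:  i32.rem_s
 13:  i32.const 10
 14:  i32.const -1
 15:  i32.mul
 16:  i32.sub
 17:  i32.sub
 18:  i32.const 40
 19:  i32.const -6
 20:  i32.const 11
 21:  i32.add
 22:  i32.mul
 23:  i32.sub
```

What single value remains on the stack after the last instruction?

i32.const 11 → 11
i32.const -1 → 11 -1
i32.const 72 → 11 -1 72
i32.mul      → 11 -72
i32.const -1 → 11 -72 -1
i32.const -2 → 11 -72 -1 -2
i32.rem_s    → 11 -72 -1
i32.sub      → 11 -71
i32.sub      → 82
i32.const -4 → 82 -4
i32.const 9  → 82 -4 9
i32.rem_s    → 82 -4
i32.const 10 → 82 -4 10
i32.const -1 → 82 -4 10 -1
i32.mul      → 82 -4 -10
i32.sub      → 82 6
i32.sub      → 76
i32.const 40 → 76 40
i32.const -6 → 76 40 -6
i32.const 11 → 76 40 -6 11
i32.add      → 76 40 5
i32.mul      → 76 200
i32.sub      → -124

-124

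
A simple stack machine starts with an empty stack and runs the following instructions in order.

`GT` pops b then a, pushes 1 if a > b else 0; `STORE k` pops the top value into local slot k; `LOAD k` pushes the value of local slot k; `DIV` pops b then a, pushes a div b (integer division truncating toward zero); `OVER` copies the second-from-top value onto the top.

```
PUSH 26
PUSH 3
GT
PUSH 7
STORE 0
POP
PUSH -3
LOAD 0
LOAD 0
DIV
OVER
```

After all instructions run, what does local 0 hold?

7

PUSH 26 → [26]
PUSH 3  → [26, 3]
GT      → [1]
PUSH 7  → [1, 7]
STORE 0 → [1]
POP     → []
PUSH -3 → [-3]
LOAD 0  → [-3, 7]
LOAD 0  → [-3, 7, 7]
DIV     → [-3, 1]
OVER    → [-3, 1, -3]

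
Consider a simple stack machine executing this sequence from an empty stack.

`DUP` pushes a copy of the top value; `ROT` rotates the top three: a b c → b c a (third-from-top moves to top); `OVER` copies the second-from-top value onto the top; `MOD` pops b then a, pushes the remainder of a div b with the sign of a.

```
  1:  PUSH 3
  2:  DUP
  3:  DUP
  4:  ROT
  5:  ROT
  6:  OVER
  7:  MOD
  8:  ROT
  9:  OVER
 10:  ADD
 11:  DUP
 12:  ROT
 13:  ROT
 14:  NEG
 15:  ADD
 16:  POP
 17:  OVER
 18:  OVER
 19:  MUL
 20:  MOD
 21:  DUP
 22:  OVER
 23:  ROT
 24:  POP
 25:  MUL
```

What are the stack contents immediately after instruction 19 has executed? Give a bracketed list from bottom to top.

[3, 3, 9]

PUSH 3 : 3
DUP    : 3 3
DUP    : 3 3 3
ROT    : 3 3 3
ROT    : 3 3 3
OVER   : 3 3 3 3
MOD    : 3 3 0
ROT    : 3 0 3
OVER   : 3 0 3 0
ADD    : 3 0 3
DUP    : 3 0 3 3
ROT    : 3 3 3 0
ROT    : 3 3 0 3
NEG    : 3 3 0 -3
ADD    : 3 3 -3
POP    : 3 3
OVER   : 3 3 3
OVER   : 3 3 3 3
MUL    : 3 3 9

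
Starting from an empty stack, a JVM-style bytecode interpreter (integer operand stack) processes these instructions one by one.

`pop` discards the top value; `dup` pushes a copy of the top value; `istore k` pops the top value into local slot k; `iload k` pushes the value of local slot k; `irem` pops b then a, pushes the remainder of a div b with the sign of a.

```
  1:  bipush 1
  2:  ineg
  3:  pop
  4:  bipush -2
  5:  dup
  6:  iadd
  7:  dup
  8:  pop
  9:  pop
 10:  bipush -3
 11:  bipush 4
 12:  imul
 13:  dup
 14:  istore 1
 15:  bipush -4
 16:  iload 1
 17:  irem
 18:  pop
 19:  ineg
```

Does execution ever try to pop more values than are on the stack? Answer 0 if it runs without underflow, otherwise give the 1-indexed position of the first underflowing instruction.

bipush 1  : [1]
ineg      : [-1]
pop       : []
bipush -2 : [-2]
dup       : [-2, -2]
iadd      : [-4]
dup       : [-4, -4]
pop       : [-4]
pop       : []
bipush -3 : [-3]
bipush 4  : [-3, 4]
imul      : [-12]
dup       : [-12, -12]
istore 1  : [-12]
bipush -4 : [-12, -4]
iload 1   : [-12, -4, -12]
irem      : [-12, -4]
pop       : [-12]
ineg      : [12]

0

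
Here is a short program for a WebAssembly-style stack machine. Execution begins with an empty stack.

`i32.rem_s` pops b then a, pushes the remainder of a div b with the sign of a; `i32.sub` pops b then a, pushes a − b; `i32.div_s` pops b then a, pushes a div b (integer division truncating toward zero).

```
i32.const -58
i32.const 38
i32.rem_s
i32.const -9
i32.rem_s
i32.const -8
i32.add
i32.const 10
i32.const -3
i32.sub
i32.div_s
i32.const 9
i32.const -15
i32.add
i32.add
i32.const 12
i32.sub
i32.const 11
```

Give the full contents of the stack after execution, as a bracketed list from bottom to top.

i32.const -58 : -58
i32.const 38  : -58 38
i32.rem_s     : -20
i32.const -9  : -20 -9
i32.rem_s     : -2
i32.const -8  : -2 -8
i32.add       : -10
i32.const 10  : -10 10
i32.const -3  : -10 10 -3
i32.sub       : -10 13
i32.div_s     : 0
i32.const 9   : 0 9
i32.const -15 : 0 9 -15
i32.add       : 0 -6
i32.add       : -6
i32.const 12  : -6 12
i32.sub       : -18
i32.const 11  : -18 11

[-18, 11]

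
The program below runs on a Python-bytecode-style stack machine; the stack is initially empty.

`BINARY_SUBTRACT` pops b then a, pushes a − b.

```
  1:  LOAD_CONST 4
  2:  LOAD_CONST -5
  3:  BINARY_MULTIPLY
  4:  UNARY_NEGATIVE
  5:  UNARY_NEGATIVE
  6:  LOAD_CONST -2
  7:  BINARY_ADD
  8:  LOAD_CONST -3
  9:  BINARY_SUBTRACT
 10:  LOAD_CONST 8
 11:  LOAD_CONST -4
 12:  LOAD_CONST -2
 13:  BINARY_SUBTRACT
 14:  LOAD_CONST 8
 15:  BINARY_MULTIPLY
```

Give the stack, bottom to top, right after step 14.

[-19, 8, -2, 8]

LOAD_CONST 4    : 4
LOAD_CONST -5   : 4 -5
BINARY_MULTIPLY : -20
UNARY_NEGATIVE  : 20
UNARY_NEGATIVE  : -20
LOAD_CONST -2   : -20 -2
BINARY_ADD      : -22
LOAD_CONST -3   : -22 -3
BINARY_SUBTRACT : -19
LOAD_CONST 8    : -19 8
LOAD_CONST -4   : -19 8 -4
LOAD_CONST -2   : -19 8 -4 -2
BINARY_SUBTRACT : -19 8 -2
LOAD_CONST 8    : -19 8 -2 8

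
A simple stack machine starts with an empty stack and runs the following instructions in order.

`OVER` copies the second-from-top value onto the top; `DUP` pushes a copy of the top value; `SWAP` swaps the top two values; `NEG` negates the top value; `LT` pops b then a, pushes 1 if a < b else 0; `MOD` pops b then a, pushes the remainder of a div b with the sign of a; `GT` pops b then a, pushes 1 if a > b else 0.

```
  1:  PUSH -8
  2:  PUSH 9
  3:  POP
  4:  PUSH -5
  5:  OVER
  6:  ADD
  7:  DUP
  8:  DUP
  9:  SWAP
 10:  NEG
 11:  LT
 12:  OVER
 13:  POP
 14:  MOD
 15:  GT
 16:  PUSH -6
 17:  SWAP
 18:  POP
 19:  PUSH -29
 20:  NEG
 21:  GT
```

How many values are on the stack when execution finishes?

PUSH -8   [-8]
PUSH 9    [-8, 9]
POP       [-8]
PUSH -5   [-8, -5]
OVER      [-8, -5, -8]
ADD       [-8, -13]
DUP       [-8, -13, -13]
DUP       [-8, -13, -13, -13]
SWAP      [-8, -13, -13, -13]
NEG       [-8, -13, -13, 13]
LT        [-8, -13, 1]
OVER      [-8, -13, 1, -13]
POP       [-8, -13, 1]
MOD       [-8, 0]
GT        [0]
PUSH -6   [0, -6]
SWAP      [-6, 0]
POP       [-6]
PUSH -29  [-6, -29]
NEG       [-6, 29]
GT        [0]

1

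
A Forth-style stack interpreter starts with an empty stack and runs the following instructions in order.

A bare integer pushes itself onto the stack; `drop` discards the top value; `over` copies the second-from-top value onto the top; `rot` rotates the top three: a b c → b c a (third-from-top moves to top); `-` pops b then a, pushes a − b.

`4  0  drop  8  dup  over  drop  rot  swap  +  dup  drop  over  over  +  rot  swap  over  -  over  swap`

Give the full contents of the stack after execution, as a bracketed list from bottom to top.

[12, 8, 8, 12]

4    : 4
0    : 4 0
drop : 4
8    : 4 8
dup  : 4 8 8
over : 4 8 8 8
drop : 4 8 8
rot  : 8 8 4
swap : 8 4 8
+    : 8 12
dup  : 8 12 12
drop : 8 12
over : 8 12 8
over : 8 12 8 12
+    : 8 12 20
rot  : 12 20 8
swap : 12 8 20
over : 12 8 20 8
-    : 12 8 12
over : 12 8 12 8
swap : 12 8 8 12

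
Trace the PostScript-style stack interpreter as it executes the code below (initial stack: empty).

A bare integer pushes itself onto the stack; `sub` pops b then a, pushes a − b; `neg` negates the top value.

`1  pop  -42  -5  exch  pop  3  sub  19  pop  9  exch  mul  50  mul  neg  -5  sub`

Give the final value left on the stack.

1    : [1]
pop  : []
-42  : [-42]
-5   : [-42, -5]
exch : [-5, -42]
pop  : [-5]
3    : [-5, 3]
sub  : [-8]
19   : [-8, 19]
pop  : [-8]
9    : [-8, 9]
exch : [9, -8]
mul  : [-72]
50   : [-72, 50]
mul  : [-3600]
neg  : [3600]
-5   : [3600, -5]
sub  : [3605]

3605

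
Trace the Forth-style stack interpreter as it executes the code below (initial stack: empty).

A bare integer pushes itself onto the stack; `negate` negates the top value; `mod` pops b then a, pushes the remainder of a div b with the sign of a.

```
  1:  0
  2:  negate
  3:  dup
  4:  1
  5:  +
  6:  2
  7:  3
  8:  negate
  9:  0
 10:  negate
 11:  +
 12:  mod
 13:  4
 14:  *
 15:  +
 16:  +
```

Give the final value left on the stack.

0       0
negate  0
dup     0 0
1       0 0 1
+       0 1
2       0 1 2
3       0 1 2 3
negate  0 1 2 -3
0       0 1 2 -3 0
negate  0 1 2 -3 0
+       0 1 2 -3
mod     0 1 2
4       0 1 2 4
*       0 1 8
+       0 9
+       9

9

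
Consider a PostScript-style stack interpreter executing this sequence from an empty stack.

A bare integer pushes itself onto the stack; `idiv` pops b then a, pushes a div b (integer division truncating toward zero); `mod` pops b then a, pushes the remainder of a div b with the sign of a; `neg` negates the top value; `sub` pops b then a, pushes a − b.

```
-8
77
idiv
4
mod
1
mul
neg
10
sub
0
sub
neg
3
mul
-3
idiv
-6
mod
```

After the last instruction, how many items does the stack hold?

1

-8   -> [-8]
77   -> [-8, 77]
idiv -> [0]
4    -> [0, 4]
mod  -> [0]
1    -> [0, 1]
mul  -> [0]
neg  -> [0]
10   -> [0, 10]
sub  -> [-10]
0    -> [-10, 0]
sub  -> [-10]
neg  -> [10]
3    -> [10, 3]
mul  -> [30]
-3   -> [30, -3]
idiv -> [-10]
-6   -> [-10, -6]
mod  -> [-4]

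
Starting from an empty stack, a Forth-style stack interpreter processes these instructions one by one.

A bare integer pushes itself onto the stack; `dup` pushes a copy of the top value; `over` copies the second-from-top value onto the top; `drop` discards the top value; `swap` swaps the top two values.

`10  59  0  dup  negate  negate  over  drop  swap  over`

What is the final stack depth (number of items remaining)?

10      [10]
59      [10, 59]
0       [10, 59, 0]
dup     [10, 59, 0, 0]
negate  [10, 59, 0, 0]
negate  [10, 59, 0, 0]
over    [10, 59, 0, 0, 0]
drop    [10, 59, 0, 0]
swap    [10, 59, 0, 0]
over    [10, 59, 0, 0, 0]

5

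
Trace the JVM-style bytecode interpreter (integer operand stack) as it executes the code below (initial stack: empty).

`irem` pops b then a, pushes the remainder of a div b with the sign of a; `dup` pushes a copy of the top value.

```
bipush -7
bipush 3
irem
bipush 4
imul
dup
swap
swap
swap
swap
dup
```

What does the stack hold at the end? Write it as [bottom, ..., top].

bipush -7 : -7
bipush 3  : -7 3
irem      : -1
bipush 4  : -1 4
imul      : -4
dup       : -4 -4
swap      : -4 -4
swap      : -4 -4
swap      : -4 -4
swap      : -4 -4
dup       : -4 -4 -4

[-4, -4, -4]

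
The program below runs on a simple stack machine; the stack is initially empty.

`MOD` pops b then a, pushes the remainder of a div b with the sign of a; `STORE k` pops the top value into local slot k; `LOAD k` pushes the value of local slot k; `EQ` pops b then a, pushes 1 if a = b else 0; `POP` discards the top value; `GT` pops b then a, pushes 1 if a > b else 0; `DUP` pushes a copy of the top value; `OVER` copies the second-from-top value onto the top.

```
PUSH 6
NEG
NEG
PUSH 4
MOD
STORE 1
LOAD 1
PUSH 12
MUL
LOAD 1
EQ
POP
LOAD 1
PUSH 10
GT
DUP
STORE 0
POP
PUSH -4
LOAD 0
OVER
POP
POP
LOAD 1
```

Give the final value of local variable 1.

PUSH 6  -> 6
NEG     -> -6
NEG     -> 6
PUSH 4  -> 6 4
MOD     -> 2
STORE 1 -> (empty)
LOAD 1  -> 2
PUSH 12 -> 2 12
MUL     -> 24
LOAD 1  -> 24 2
EQ      -> 0
POP     -> (empty)
LOAD 1  -> 2
PUSH 10 -> 2 10
GT      -> 0
DUP     -> 0 0
STORE 0 -> 0
POP     -> (empty)
PUSH -4 -> -4
LOAD 0  -> -4 0
OVER    -> -4 0 -4
POP     -> -4 0
POP     -> -4
LOAD 1  -> -4 2

2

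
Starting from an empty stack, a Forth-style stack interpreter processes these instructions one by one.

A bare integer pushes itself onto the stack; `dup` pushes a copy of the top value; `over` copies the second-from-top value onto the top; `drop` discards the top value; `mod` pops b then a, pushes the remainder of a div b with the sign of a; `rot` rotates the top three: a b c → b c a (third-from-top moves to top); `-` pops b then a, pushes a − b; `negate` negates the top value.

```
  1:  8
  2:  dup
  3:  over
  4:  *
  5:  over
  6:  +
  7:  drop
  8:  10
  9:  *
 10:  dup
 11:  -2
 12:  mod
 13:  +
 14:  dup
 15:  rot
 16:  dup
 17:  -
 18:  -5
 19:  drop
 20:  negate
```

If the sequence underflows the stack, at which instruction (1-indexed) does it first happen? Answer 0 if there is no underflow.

15

8     [8]
dup   [8, 8]
over  [8, 8, 8]
*     [8, 64]
over  [8, 64, 8]
+     [8, 72]
drop  [8]
10    [8, 10]
*     [80]
dup   [80, 80]
-2    [80, 80, -2]
mod   [80, 0]
+     [80]
dup   [80, 80]
rot  — needs 3 operands, stack has 2 → underflow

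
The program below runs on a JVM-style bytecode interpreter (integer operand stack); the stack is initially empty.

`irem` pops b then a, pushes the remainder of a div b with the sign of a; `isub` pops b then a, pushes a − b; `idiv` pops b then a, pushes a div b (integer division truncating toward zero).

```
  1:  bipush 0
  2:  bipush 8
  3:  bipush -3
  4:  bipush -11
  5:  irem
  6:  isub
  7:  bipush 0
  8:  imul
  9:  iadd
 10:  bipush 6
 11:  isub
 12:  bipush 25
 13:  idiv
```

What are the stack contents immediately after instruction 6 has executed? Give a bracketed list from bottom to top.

[0, 11]

bipush 0   → [0]
bipush 8   → [0, 8]
bipush -3  → [0, 8, -3]
bipush -11 → [0, 8, -3, -11]
irem       → [0, 8, -3]
isub       → [0, 11]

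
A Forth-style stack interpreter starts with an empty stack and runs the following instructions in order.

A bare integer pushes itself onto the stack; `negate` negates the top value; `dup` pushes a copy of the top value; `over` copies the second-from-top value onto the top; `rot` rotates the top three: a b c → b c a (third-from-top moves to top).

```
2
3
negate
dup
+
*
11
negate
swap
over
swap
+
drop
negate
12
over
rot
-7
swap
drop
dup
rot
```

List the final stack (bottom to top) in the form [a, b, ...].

[12, -7, -7, 11]

2       2
3       2 3
negate  2 -3
dup     2 -3 -3
+       2 -6
*       -12
11      -12 11
negate  -12 -11
swap    -11 -12
over    -11 -12 -11
swap    -11 -11 -12
+       -11 -23
drop    -11
negate  11
12      11 12
over    11 12 11
rot     12 11 11
-7      12 11 11 -7
swap    12 11 -7 11
drop    12 11 -7
dup     12 11 -7 -7
rot     12 -7 -7 11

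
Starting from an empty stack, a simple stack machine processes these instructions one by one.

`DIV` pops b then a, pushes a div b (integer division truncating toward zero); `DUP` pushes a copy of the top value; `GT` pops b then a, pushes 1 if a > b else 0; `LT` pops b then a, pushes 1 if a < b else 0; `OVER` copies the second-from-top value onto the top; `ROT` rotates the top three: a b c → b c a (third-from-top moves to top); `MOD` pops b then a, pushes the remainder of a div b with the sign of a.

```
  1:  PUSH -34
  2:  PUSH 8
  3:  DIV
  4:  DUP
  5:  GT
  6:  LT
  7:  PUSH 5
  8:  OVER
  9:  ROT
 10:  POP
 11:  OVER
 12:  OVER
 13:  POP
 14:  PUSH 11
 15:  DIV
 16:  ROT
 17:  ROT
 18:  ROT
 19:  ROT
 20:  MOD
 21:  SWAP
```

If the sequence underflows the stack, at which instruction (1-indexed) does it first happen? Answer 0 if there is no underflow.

PUSH -34  -34
PUSH 8    -34 8
DIV       -4
DUP       -4 -4
GT        0
LT  — needs 2 operands, stack has 1 → underflow

6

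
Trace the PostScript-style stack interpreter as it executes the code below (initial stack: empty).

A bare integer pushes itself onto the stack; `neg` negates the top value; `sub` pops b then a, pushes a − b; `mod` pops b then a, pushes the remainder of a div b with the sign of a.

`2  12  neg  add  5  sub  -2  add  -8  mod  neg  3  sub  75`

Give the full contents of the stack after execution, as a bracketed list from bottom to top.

[-2, 75]

2    2
12   2 12
neg  2 -12
add  -10
5    -10 5
sub  -15
-2   -15 -2
add  -17
-8   -17 -8
mod  -1
neg  1
3    1 3
sub  -2
75   -2 75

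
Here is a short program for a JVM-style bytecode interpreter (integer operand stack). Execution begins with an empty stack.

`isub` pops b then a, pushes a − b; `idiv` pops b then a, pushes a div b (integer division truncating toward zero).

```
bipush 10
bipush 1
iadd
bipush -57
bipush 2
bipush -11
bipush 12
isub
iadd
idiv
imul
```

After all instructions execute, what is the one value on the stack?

22

bipush 10  → 10
bipush 1   → 10 1
iadd       → 11
bipush -57 → 11 -57
bipush 2   → 11 -57 2
bipush -11 → 11 -57 2 -11
bipush 12  → 11 -57 2 -11 12
isub       → 11 -57 2 -23
iadd       → 11 -57 -21
idiv       → 11 2
imul       → 22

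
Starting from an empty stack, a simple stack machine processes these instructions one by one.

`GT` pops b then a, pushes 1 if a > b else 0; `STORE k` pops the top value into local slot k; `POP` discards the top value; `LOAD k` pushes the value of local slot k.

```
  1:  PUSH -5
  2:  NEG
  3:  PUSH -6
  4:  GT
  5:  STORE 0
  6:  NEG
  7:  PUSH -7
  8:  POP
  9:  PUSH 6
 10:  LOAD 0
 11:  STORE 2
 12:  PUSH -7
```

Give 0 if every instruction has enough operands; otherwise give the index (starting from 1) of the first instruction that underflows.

6

PUSH -5 -> -5
NEG     -> 5
PUSH -6 -> 5 -6
GT      -> 1
STORE 0 -> (empty)
NEG  — needs 1 operand, stack has 0 → underflow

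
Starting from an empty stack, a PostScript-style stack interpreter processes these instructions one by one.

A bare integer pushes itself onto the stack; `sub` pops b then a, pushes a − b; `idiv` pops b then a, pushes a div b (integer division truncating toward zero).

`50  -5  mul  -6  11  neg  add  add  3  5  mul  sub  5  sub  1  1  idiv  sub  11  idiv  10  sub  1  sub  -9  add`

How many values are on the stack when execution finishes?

50   → 50
-5   → 50 -5
mul  → -250
-6   → -250 -6
11   → -250 -6 11
neg  → -250 -6 -11
add  → -250 -17
add  → -267
3    → -267 3
5    → -267 3 5
mul  → -267 15
sub  → -282
5    → -282 5
sub  → -287
1    → -287 1
1    → -287 1 1
idiv → -287 1
sub  → -288
11   → -288 11
idiv → -26
10   → -26 10
sub  → -36
1    → -36 1
sub  → -37
-9   → -37 -9
add  → -46

1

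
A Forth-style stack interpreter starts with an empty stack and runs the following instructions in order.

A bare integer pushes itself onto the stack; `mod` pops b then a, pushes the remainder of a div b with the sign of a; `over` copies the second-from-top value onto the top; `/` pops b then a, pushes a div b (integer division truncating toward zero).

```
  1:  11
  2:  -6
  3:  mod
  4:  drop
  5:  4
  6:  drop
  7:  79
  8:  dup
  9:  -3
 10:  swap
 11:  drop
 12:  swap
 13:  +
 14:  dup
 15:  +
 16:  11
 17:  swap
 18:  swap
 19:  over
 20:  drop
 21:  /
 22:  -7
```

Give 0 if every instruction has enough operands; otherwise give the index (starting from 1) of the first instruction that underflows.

11   → [11]
-6   → [11, -6]
mod  → [5]
drop → []
4    → [4]
drop → []
79   → [79]
dup  → [79, 79]
-3   → [79, 79, -3]
swap → [79, -3, 79]
drop → [79, -3]
swap → [-3, 79]
+    → [76]
dup  → [76, 76]
+    → [152]
11   → [152, 11]
swap → [11, 152]
swap → [152, 11]
over → [152, 11, 152]
drop → [152, 11]
/    → [13]
-7   → [13, -7]

0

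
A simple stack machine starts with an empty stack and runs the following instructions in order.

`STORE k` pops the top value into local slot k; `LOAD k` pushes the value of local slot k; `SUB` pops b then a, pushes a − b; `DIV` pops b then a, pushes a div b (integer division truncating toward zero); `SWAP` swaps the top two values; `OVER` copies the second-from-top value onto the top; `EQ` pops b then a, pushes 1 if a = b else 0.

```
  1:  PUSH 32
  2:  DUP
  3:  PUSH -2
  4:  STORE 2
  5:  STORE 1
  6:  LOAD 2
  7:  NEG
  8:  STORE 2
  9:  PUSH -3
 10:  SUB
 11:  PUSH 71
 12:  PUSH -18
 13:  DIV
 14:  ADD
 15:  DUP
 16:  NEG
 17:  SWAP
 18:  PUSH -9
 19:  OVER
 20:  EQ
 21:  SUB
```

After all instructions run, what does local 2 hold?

2

PUSH 32   32
DUP       32 32
PUSH -2   32 32 -2
STORE 2   32 32
STORE 1   32
LOAD 2    32 -2
NEG       32 2
STORE 2   32
PUSH -3   32 -3
SUB       35
PUSH 71   35 71
PUSH -18  35 71 -18
DIV       35 -3
ADD       32
DUP       32 32
NEG       32 -32
SWAP      -32 32
PUSH -9   -32 32 -9
OVER      -32 32 -9 32
EQ        -32 32 0
SUB       -32 32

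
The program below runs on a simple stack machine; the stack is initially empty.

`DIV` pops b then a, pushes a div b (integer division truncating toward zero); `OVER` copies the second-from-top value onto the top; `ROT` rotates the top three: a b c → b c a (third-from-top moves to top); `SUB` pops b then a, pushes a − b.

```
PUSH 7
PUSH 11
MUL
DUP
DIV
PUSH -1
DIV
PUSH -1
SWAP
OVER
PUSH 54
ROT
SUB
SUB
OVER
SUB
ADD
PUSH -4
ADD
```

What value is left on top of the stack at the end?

-60

PUSH 7  → [7]
PUSH 11 → [7, 11]
MUL     → [77]
DUP     → [77, 77]
DIV     → [1]
PUSH -1 → [1, -1]
DIV     → [-1]
PUSH -1 → [-1, -1]
SWAP    → [-1, -1]
OVER    → [-1, -1, -1]
PUSH 54 → [-1, -1, -1, 54]
ROT     → [-1, -1, 54, -1]
SUB     → [-1, -1, 55]
SUB     → [-1, -56]
OVER    → [-1, -56, -1]
SUB     → [-1, -55]
ADD     → [-56]
PUSH -4 → [-56, -4]
ADD     → [-60]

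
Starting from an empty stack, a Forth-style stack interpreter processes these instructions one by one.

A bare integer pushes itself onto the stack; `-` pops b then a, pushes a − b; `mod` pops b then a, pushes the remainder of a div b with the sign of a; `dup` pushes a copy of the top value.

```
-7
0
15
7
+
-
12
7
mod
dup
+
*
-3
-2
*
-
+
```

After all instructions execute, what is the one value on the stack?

-233

-7  -> [-7]
0   -> [-7, 0]
15  -> [-7, 0, 15]
7   -> [-7, 0, 15, 7]
+   -> [-7, 0, 22]
-   -> [-7, -22]
12  -> [-7, -22, 12]
7   -> [-7, -22, 12, 7]
mod -> [-7, -22, 5]
dup -> [-7, -22, 5, 5]
+   -> [-7, -22, 10]
*   -> [-7, -220]
-3  -> [-7, -220, -3]
-2  -> [-7, -220, -3, -2]
*   -> [-7, -220, 6]
-   -> [-7, -226]
+   -> [-233]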